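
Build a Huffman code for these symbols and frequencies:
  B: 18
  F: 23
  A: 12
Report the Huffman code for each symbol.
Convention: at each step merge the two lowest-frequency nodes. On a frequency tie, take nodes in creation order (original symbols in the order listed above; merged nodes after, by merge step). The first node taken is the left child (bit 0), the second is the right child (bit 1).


Huffman tree construction:
Step 1: Merge A(12) + B(18) = 30
Step 2: Merge F(23) + (A+B)(30) = 53
Read each symbol's code off the tree from the root (left child = 0, right child = 1).

Codes:
  B: 11 (length 2)
  F: 0 (length 1)
  A: 10 (length 2)
Average code length: 83/53 = 1.5660 bits/symbol


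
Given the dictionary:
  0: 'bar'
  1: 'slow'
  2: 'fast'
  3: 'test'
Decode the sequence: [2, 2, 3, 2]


Look up each index in the dictionary:
  2 -> 'fast'
  2 -> 'fast'
  3 -> 'test'
  2 -> 'fast'

Decoded: "fast fast test fast"


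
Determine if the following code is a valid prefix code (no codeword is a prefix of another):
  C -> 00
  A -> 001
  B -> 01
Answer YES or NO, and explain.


Checking each pair (does one codeword prefix another?):
  C='00' vs A='001': prefix -- VIOLATION

NO -- this is NOT a valid prefix code. C (00) is a prefix of A (001).


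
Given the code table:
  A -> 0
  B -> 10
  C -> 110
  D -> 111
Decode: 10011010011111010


Decoding:
10 -> B
0 -> A
110 -> C
10 -> B
0 -> A
111 -> D
110 -> C
10 -> B


Result: BACBADCB


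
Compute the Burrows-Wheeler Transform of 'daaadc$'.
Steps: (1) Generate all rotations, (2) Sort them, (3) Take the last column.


Rotations (sorted):
  0: $daaadc -> last char: c
  1: aaadc$d -> last char: d
  2: aadc$da -> last char: a
  3: adc$daa -> last char: a
  4: c$daaad -> last char: d
  5: daaadc$ -> last char: $
  6: dc$daaa -> last char: a


BWT = cdaad$a


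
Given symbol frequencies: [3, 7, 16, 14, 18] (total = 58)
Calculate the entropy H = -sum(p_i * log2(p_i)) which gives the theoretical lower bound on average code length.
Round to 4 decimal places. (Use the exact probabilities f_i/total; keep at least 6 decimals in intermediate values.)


Per-symbol terms -p_i * log2(p_i) with p_i = f_i/58:
  p = 3/58 = 0.051724: log2(p) = -4.273018, -p*log2(p) = 0.221018
  p = 7/58 = 0.120690: log2(p) = -3.050626, -p*log2(p) = 0.368179
  p = 16/58 = 0.275862: log2(p) = -1.857981, -p*log2(p) = 0.512546
  p = 14/58 = 0.241379: log2(p) = -2.050626, -p*log2(p) = 0.494979
  p = 18/58 = 0.310345: log2(p) = -1.688056, -p*log2(p) = 0.523879
H = 0.221018 + 0.368179 + 0.512546 + 0.494979 + 0.523879 = 2.120601

H = 2.1206 bits/symbol


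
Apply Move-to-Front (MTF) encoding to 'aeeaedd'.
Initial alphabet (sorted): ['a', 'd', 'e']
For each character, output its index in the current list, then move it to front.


MTF encoding:
'a': index 0 in ['a', 'd', 'e'] -> ['a', 'd', 'e']
'e': index 2 in ['a', 'd', 'e'] -> ['e', 'a', 'd']
'e': index 0 in ['e', 'a', 'd'] -> ['e', 'a', 'd']
'a': index 1 in ['e', 'a', 'd'] -> ['a', 'e', 'd']
'e': index 1 in ['a', 'e', 'd'] -> ['e', 'a', 'd']
'd': index 2 in ['e', 'a', 'd'] -> ['d', 'e', 'a']
'd': index 0 in ['d', 'e', 'a'] -> ['d', 'e', 'a']


Output: [0, 2, 0, 1, 1, 2, 0]


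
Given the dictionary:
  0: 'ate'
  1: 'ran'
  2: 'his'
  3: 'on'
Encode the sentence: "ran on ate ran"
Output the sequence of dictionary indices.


Look up each word in the dictionary:
  'ran' -> 1
  'on' -> 3
  'ate' -> 0
  'ran' -> 1

Encoded: [1, 3, 0, 1]


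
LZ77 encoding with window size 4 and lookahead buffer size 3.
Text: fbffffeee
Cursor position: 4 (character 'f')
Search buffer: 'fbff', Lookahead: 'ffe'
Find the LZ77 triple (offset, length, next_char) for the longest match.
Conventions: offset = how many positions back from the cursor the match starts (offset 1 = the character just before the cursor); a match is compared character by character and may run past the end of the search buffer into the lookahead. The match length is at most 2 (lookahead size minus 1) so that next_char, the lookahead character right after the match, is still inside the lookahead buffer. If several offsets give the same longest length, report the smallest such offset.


Try each offset into the search buffer:
  offset=1 (pos 3, char 'f'): match length 2
  offset=2 (pos 2, char 'f'): match length 2
  offset=3 (pos 1, char 'b'): match length 0
  offset=4 (pos 0, char 'f'): match length 1
Longest match has length 2, found at offsets 1, 2; take the smallest, offset 1.
next_char = character at position 4 + 2 = 6 -> 'e'

Best match: offset=1, length=2 (matching 'ff' starting at position 3)
LZ77 triple: (1, 2, 'e')


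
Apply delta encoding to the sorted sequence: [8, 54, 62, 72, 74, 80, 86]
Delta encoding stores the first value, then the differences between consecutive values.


First value: 8
Deltas:
  54 - 8 = 46
  62 - 54 = 8
  72 - 62 = 10
  74 - 72 = 2
  80 - 74 = 6
  86 - 80 = 6


Delta encoded: [8, 46, 8, 10, 2, 6, 6]


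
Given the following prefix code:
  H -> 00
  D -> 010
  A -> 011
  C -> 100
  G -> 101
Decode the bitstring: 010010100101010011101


Decoding step by step:
Bits 010 -> D
Bits 010 -> D
Bits 100 -> C
Bits 101 -> G
Bits 010 -> D
Bits 011 -> A
Bits 101 -> G


Decoded message: DDCGDAG


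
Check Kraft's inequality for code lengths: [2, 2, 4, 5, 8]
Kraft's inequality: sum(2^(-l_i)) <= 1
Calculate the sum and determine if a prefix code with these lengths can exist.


Sum = 2^(-2) + 2^(-2) + 2^(-4) + 2^(-5) + 2^(-8)
    = 0.25 + 0.25 + 0.0625 + 0.03125 + 0.00390625
    = 153/256 = 0.59765625
Since 0.59765625 <= 1, Kraft's inequality IS satisfied.
A prefix code with these lengths CAN exist.

Kraft sum = 0.59765625. Satisfied.


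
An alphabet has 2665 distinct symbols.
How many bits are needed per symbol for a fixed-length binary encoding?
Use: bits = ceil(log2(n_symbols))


log2(2665) = 11.3799
Bracket: 2^11 = 2048 < 2665 <= 2^12 = 4096
So ceil(log2(2665)) = 12

bits = ceil(log2(2665)) = ceil(11.3799) = 12 bits


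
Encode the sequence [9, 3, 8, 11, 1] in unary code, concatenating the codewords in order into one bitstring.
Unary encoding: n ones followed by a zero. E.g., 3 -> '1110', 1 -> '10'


Encode each number as n ones followed by a terminating 0:
  9 -> 1111111110 (10 bits)
  3 -> 1110 (4 bits)
  8 -> 111111110 (9 bits)
  11 -> 111111111110 (12 bits)
  1 -> 10 (2 bits)
Total length = 10 + 4 + 9 + 12 + 2 = 37 bits.

Unary([9, 3, 8, 11, 1]) = 1111111110111011111111011111111111010 (37 bits)


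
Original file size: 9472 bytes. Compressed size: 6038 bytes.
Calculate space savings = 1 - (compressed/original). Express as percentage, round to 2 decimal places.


ratio = compressed/original = 6038/9472 = 0.637458
savings = 1 - ratio = 1 - 0.637458 = 0.362542
as a percentage: 0.362542 * 100 = 36.25%

Space savings = 1 - 6038/9472 = 36.25%


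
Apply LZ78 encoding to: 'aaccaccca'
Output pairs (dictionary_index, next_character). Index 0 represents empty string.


LZ78 encoding steps:
Dictionary: {0: ''}
Step 1: w='' (idx 0), next='a' -> output (0, 'a'), add 'a' as idx 1
Step 2: w='a' (idx 1), next='c' -> output (1, 'c'), add 'ac' as idx 2
Step 3: w='' (idx 0), next='c' -> output (0, 'c'), add 'c' as idx 3
Step 4: w='ac' (idx 2), next='c' -> output (2, 'c'), add 'acc' as idx 4
Step 5: w='c' (idx 3), next='a' -> output (3, 'a'), add 'ca' as idx 5


Encoded: [(0, 'a'), (1, 'c'), (0, 'c'), (2, 'c'), (3, 'a')]


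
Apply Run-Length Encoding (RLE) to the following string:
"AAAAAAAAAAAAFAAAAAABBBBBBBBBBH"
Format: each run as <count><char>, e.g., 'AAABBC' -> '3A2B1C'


Scanning runs left to right:
  i=0: run of 'A' x 12 -> '12A'
  i=12: run of 'F' x 1 -> '1F'
  i=13: run of 'A' x 6 -> '6A'
  i=19: run of 'B' x 10 -> '10B'
  i=29: run of 'H' x 1 -> '1H'

RLE = 12A1F6A10B1H


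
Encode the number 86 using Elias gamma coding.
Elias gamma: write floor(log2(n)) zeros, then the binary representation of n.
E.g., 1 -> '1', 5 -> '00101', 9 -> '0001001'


num_bits = floor(log2(86)) + 1 = 7
leading_zeros = num_bits - 1 = 6
binary(86) = 1010110

Elias gamma(86) = '000000' + '1010110' = 0000001010110 (13 bits)


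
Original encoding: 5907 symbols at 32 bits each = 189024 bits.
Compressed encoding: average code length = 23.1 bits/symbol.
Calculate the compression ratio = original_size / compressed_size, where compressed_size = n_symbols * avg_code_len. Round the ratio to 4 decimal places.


original_size = n_symbols * orig_bits = 5907 * 32 = 189024 bits
compressed_size = n_symbols * avg_code_len = 5907 * 23.1 = 136451.7 bits
ratio = original_size / compressed_size = 189024 / 136451.7 = 1.3853

Compression ratio = 1.3853


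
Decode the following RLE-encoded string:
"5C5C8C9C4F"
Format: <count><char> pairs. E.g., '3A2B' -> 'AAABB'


Expanding each <count><char> pair:
  5C -> 'CCCCC'
  5C -> 'CCCCC'
  8C -> 'CCCCCCCC'
  9C -> 'CCCCCCCCC'
  4F -> 'FFFF'

Decoded = CCCCCCCCCCCCCCCCCCCCCCCCCCCFFFF


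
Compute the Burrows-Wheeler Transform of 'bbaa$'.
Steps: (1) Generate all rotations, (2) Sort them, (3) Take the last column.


Rotations (sorted):
  0: $bbaa -> last char: a
  1: a$bba -> last char: a
  2: aa$bb -> last char: b
  3: baa$b -> last char: b
  4: bbaa$ -> last char: $


BWT = aabb$


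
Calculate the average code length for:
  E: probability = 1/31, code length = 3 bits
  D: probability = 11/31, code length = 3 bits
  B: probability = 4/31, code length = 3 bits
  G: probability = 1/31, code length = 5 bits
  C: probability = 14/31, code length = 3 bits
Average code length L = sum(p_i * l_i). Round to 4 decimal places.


Weighted contributions p_i * l_i:
  E: (1/31) * 3 = 3/31
  D: (11/31) * 3 = 33/31
  B: (4/31) * 3 = 12/31
  G: (1/31) * 5 = 5/31
  C: (14/31) * 3 = 42/31
Sum = (3 + 33 + 12 + 5 + 42)/31 = 95/31

L = 95/31 = 3.0645 bits/symbol


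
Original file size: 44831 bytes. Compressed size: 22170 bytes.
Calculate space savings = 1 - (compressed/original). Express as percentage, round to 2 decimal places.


ratio = compressed/original = 22170/44831 = 0.494524
savings = 1 - ratio = 1 - 0.494524 = 0.505476
as a percentage: 0.505476 * 100 = 50.55%

Space savings = 1 - 22170/44831 = 50.55%


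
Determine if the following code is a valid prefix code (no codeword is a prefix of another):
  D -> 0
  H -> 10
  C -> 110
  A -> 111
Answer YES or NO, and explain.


Checking each pair (does one codeword prefix another?):
  D='0' vs H='10': no prefix
  D='0' vs C='110': no prefix
  D='0' vs A='111': no prefix
  H='10' vs D='0': no prefix
  H='10' vs C='110': no prefix
  H='10' vs A='111': no prefix
  C='110' vs D='0': no prefix
  C='110' vs H='10': no prefix
  C='110' vs A='111': no prefix
  A='111' vs D='0': no prefix
  A='111' vs H='10': no prefix
  A='111' vs C='110': no prefix
No violation found over all pairs.

YES -- this is a valid prefix code. No codeword is a prefix of any other codeword.


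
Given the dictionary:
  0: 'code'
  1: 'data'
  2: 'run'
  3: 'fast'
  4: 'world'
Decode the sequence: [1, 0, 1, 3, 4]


Look up each index in the dictionary:
  1 -> 'data'
  0 -> 'code'
  1 -> 'data'
  3 -> 'fast'
  4 -> 'world'

Decoded: "data code data fast world"


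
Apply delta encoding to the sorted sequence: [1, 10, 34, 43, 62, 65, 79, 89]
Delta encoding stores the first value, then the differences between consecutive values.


First value: 1
Deltas:
  10 - 1 = 9
  34 - 10 = 24
  43 - 34 = 9
  62 - 43 = 19
  65 - 62 = 3
  79 - 65 = 14
  89 - 79 = 10


Delta encoded: [1, 9, 24, 9, 19, 3, 14, 10]


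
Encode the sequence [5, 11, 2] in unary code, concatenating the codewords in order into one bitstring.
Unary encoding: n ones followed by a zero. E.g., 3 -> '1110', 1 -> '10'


Encode each number as n ones followed by a terminating 0:
  5 -> 111110 (6 bits)
  11 -> 111111111110 (12 bits)
  2 -> 110 (3 bits)
Total length = 6 + 12 + 3 = 21 bits.

Unary([5, 11, 2]) = 111110111111111110110 (21 bits)


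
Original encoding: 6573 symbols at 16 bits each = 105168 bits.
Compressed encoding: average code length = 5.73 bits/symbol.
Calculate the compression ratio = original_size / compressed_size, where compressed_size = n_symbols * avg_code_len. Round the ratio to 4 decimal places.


original_size = n_symbols * orig_bits = 6573 * 16 = 105168 bits
compressed_size = n_symbols * avg_code_len = 6573 * 5.73 = 37663.29 bits
ratio = original_size / compressed_size = 105168 / 37663.29 = 2.7923

Compression ratio = 2.7923


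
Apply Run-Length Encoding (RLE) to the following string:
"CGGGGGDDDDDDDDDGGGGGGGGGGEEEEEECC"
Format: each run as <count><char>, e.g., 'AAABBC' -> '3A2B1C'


Scanning runs left to right:
  i=0: run of 'C' x 1 -> '1C'
  i=1: run of 'G' x 5 -> '5G'
  i=6: run of 'D' x 9 -> '9D'
  i=15: run of 'G' x 10 -> '10G'
  i=25: run of 'E' x 6 -> '6E'
  i=31: run of 'C' x 2 -> '2C'

RLE = 1C5G9D10G6E2C


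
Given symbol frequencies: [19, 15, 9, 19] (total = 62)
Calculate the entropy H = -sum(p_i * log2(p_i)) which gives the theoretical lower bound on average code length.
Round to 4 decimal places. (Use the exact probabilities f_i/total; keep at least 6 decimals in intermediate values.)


Per-symbol terms -p_i * log2(p_i) with p_i = f_i/62:
  p = 19/62 = 0.306452: log2(p) = -1.706269, -p*log2(p) = 0.522889
  p = 15/62 = 0.241935: log2(p) = -2.047306, -p*log2(p) = 0.495316
  p = 9/62 = 0.145161: log2(p) = -2.784271, -p*log2(p) = 0.404168
  p = 19/62 = 0.306452: log2(p) = -1.706269, -p*log2(p) = 0.522889
H = 0.522889 + 0.495316 + 0.404168 + 0.522889 = 1.945262

H = 1.9453 bits/symbol


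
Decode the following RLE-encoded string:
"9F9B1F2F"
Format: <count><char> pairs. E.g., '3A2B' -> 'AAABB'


Expanding each <count><char> pair:
  9F -> 'FFFFFFFFF'
  9B -> 'BBBBBBBBB'
  1F -> 'F'
  2F -> 'FF'

Decoded = FFFFFFFFFBBBBBBBBBFFF


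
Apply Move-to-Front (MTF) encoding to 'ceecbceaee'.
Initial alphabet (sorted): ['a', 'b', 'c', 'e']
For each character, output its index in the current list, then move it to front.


MTF encoding:
'c': index 2 in ['a', 'b', 'c', 'e'] -> ['c', 'a', 'b', 'e']
'e': index 3 in ['c', 'a', 'b', 'e'] -> ['e', 'c', 'a', 'b']
'e': index 0 in ['e', 'c', 'a', 'b'] -> ['e', 'c', 'a', 'b']
'c': index 1 in ['e', 'c', 'a', 'b'] -> ['c', 'e', 'a', 'b']
'b': index 3 in ['c', 'e', 'a', 'b'] -> ['b', 'c', 'e', 'a']
'c': index 1 in ['b', 'c', 'e', 'a'] -> ['c', 'b', 'e', 'a']
'e': index 2 in ['c', 'b', 'e', 'a'] -> ['e', 'c', 'b', 'a']
'a': index 3 in ['e', 'c', 'b', 'a'] -> ['a', 'e', 'c', 'b']
'e': index 1 in ['a', 'e', 'c', 'b'] -> ['e', 'a', 'c', 'b']
'e': index 0 in ['e', 'a', 'c', 'b'] -> ['e', 'a', 'c', 'b']


Output: [2, 3, 0, 1, 3, 1, 2, 3, 1, 0]


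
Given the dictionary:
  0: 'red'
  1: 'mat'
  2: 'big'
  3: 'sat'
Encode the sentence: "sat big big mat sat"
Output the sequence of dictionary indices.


Look up each word in the dictionary:
  'sat' -> 3
  'big' -> 2
  'big' -> 2
  'mat' -> 1
  'sat' -> 3

Encoded: [3, 2, 2, 1, 3]


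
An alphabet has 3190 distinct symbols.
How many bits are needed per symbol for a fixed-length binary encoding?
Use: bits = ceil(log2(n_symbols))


log2(3190) = 11.6393
Bracket: 2^11 = 2048 < 3190 <= 2^12 = 4096
So ceil(log2(3190)) = 12

bits = ceil(log2(3190)) = ceil(11.6393) = 12 bits


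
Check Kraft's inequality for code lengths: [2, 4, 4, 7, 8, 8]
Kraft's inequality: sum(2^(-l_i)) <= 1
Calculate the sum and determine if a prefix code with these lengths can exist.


Sum = 2^(-2) + 2^(-4) + 2^(-4) + 2^(-7) + 2^(-8) + 2^(-8)
    = 0.25 + 0.0625 + 0.0625 + 0.0078125 + 0.00390625 + 0.00390625
    = 100/256 = 0.390625
Since 0.390625 <= 1, Kraft's inequality IS satisfied.
A prefix code with these lengths CAN exist.

Kraft sum = 0.390625. Satisfied.


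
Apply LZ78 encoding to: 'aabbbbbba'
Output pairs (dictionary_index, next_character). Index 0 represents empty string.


LZ78 encoding steps:
Dictionary: {0: ''}
Step 1: w='' (idx 0), next='a' -> output (0, 'a'), add 'a' as idx 1
Step 2: w='a' (idx 1), next='b' -> output (1, 'b'), add 'ab' as idx 2
Step 3: w='' (idx 0), next='b' -> output (0, 'b'), add 'b' as idx 3
Step 4: w='b' (idx 3), next='b' -> output (3, 'b'), add 'bb' as idx 4
Step 5: w='bb' (idx 4), next='a' -> output (4, 'a'), add 'bba' as idx 5


Encoded: [(0, 'a'), (1, 'b'), (0, 'b'), (3, 'b'), (4, 'a')]


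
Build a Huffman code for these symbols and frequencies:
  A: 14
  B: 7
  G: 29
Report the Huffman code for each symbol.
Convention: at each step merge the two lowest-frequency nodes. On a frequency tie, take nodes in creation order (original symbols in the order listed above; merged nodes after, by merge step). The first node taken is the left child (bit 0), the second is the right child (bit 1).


Huffman tree construction:
Step 1: Merge B(7) + A(14) = 21
Step 2: Merge (B+A)(21) + G(29) = 50
Read each symbol's code off the tree from the root (left child = 0, right child = 1).

Codes:
  A: 01 (length 2)
  B: 00 (length 2)
  G: 1 (length 1)
Average code length: 71/50 = 1.4200 bits/symbol


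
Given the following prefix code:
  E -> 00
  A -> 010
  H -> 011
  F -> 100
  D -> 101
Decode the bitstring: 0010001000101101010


Decoding step by step:
Bits 00 -> E
Bits 100 -> F
Bits 010 -> A
Bits 00 -> E
Bits 101 -> D
Bits 101 -> D
Bits 010 -> A


Decoded message: EFAEDDA


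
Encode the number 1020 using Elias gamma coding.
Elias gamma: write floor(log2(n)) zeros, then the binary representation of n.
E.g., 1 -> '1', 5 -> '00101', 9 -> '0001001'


num_bits = floor(log2(1020)) + 1 = 10
leading_zeros = num_bits - 1 = 9
binary(1020) = 1111111100

Elias gamma(1020) = '000000000' + '1111111100' = 0000000001111111100 (19 bits)


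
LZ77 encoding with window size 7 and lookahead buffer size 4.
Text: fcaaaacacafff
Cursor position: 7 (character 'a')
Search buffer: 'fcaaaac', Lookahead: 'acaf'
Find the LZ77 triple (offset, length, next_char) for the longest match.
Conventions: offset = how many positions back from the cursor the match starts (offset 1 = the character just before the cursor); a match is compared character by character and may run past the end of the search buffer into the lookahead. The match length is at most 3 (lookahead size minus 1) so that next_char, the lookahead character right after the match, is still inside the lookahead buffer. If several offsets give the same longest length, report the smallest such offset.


Try each offset into the search buffer:
  offset=1 (pos 6, char 'c'): match length 0
  offset=2 (pos 5, char 'a'): match length 3
  offset=3 (pos 4, char 'a'): match length 1
  offset=4 (pos 3, char 'a'): match length 1
  offset=5 (pos 2, char 'a'): match length 1
  offset=6 (pos 1, char 'c'): match length 0
  offset=7 (pos 0, char 'f'): match length 0
Longest match has length 3 at offset 2.
next_char = character at position 7 + 3 = 10 -> 'f'

Best match: offset=2, length=3 (matching 'aca' starting at position 5)
LZ77 triple: (2, 3, 'f')


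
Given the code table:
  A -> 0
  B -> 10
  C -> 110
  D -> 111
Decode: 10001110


Decoding:
10 -> B
0 -> A
0 -> A
111 -> D
0 -> A


Result: BAADA


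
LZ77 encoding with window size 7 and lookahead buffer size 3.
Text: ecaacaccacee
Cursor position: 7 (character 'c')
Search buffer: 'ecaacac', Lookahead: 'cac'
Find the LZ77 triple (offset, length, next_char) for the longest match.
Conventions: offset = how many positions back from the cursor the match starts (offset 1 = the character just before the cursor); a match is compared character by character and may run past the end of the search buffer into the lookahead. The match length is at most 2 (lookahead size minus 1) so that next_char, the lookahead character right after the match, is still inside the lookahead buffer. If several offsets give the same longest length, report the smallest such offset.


Try each offset into the search buffer:
  offset=1 (pos 6, char 'c'): match length 1
  offset=2 (pos 5, char 'a'): match length 0
  offset=3 (pos 4, char 'c'): match length 2
  offset=4 (pos 3, char 'a'): match length 0
  offset=5 (pos 2, char 'a'): match length 0
  offset=6 (pos 1, char 'c'): match length 2
  offset=7 (pos 0, char 'e'): match length 0
Longest match has length 2, found at offsets 3, 6; take the smallest, offset 3.
next_char = character at position 7 + 2 = 9 -> 'c'

Best match: offset=3, length=2 (matching 'ca' starting at position 4)
LZ77 triple: (3, 2, 'c')


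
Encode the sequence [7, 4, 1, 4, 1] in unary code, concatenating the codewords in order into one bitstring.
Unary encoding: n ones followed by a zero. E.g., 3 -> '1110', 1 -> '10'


Encode each number as n ones followed by a terminating 0:
  7 -> 11111110 (8 bits)
  4 -> 11110 (5 bits)
  1 -> 10 (2 bits)
  4 -> 11110 (5 bits)
  1 -> 10 (2 bits)
Total length = 8 + 5 + 2 + 5 + 2 = 22 bits.

Unary([7, 4, 1, 4, 1]) = 1111111011110101111010 (22 bits)


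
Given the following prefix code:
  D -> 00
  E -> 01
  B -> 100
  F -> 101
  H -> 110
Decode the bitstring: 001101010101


Decoding step by step:
Bits 00 -> D
Bits 110 -> H
Bits 101 -> F
Bits 01 -> E
Bits 01 -> E


Decoded message: DHFEE


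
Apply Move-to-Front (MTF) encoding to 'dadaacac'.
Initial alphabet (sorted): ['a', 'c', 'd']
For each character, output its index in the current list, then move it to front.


MTF encoding:
'd': index 2 in ['a', 'c', 'd'] -> ['d', 'a', 'c']
'a': index 1 in ['d', 'a', 'c'] -> ['a', 'd', 'c']
'd': index 1 in ['a', 'd', 'c'] -> ['d', 'a', 'c']
'a': index 1 in ['d', 'a', 'c'] -> ['a', 'd', 'c']
'a': index 0 in ['a', 'd', 'c'] -> ['a', 'd', 'c']
'c': index 2 in ['a', 'd', 'c'] -> ['c', 'a', 'd']
'a': index 1 in ['c', 'a', 'd'] -> ['a', 'c', 'd']
'c': index 1 in ['a', 'c', 'd'] -> ['c', 'a', 'd']


Output: [2, 1, 1, 1, 0, 2, 1, 1]


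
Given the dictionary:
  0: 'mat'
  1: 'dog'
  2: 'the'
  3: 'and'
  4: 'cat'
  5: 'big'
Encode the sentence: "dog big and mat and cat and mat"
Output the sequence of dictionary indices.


Look up each word in the dictionary:
  'dog' -> 1
  'big' -> 5
  'and' -> 3
  'mat' -> 0
  'and' -> 3
  'cat' -> 4
  'and' -> 3
  'mat' -> 0

Encoded: [1, 5, 3, 0, 3, 4, 3, 0]


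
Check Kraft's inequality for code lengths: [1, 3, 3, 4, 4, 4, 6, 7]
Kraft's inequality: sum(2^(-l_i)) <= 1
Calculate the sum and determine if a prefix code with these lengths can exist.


Sum = 2^(-1) + 2^(-3) + 2^(-3) + 2^(-4) + 2^(-4) + 2^(-4) + 2^(-6) + 2^(-7)
    = 0.5 + 0.125 + 0.125 + 0.0625 + 0.0625 + 0.0625 + 0.015625 + 0.0078125
    = 123/128 = 0.9609375
Since 0.9609375 <= 1, Kraft's inequality IS satisfied.
A prefix code with these lengths CAN exist.

Kraft sum = 0.9609375. Satisfied.


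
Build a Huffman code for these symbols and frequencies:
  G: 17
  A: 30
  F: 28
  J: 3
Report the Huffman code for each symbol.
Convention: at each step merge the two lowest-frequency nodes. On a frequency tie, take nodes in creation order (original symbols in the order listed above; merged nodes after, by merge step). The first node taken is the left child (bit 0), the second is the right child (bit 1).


Huffman tree construction:
Step 1: Merge J(3) + G(17) = 20
Step 2: Merge (J+G)(20) + F(28) = 48
Step 3: Merge A(30) + ((J+G)+F)(48) = 78
Read each symbol's code off the tree from the root (left child = 0, right child = 1).

Codes:
  G: 101 (length 3)
  A: 0 (length 1)
  F: 11 (length 2)
  J: 100 (length 3)
Average code length: 146/78 = 1.8718 bits/symbol


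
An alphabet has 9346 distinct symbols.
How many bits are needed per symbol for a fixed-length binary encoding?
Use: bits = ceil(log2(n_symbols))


log2(9346) = 13.1901
Bracket: 2^13 = 8192 < 9346 <= 2^14 = 16384
So ceil(log2(9346)) = 14

bits = ceil(log2(9346)) = ceil(13.1901) = 14 bits


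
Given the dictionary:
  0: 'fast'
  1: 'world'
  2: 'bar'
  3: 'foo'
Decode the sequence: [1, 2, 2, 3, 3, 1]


Look up each index in the dictionary:
  1 -> 'world'
  2 -> 'bar'
  2 -> 'bar'
  3 -> 'foo'
  3 -> 'foo'
  1 -> 'world'

Decoded: "world bar bar foo foo world"


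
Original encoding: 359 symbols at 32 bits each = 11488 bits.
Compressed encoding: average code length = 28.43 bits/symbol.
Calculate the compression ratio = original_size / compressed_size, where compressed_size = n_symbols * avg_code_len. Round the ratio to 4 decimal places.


original_size = n_symbols * orig_bits = 359 * 32 = 11488 bits
compressed_size = n_symbols * avg_code_len = 359 * 28.43 = 10206.37 bits
ratio = original_size / compressed_size = 11488 / 10206.37 = 1.1256

Compression ratio = 1.1256


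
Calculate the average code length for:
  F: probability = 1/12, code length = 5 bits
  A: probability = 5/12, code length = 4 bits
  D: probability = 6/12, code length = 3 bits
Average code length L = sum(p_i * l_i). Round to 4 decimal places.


Weighted contributions p_i * l_i:
  F: (1/12) * 5 = 5/12
  A: (5/12) * 4 = 20/12
  D: (6/12) * 3 = 18/12
Sum = (5 + 20 + 18)/12 = 43/12

L = 43/12 = 3.5833 bits/symbol


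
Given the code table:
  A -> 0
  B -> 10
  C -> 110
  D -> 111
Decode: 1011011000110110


Decoding:
10 -> B
110 -> C
110 -> C
0 -> A
0 -> A
110 -> C
110 -> C


Result: BCCAACC


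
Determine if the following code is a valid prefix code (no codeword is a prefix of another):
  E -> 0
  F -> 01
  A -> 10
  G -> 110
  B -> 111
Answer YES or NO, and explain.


Checking each pair (does one codeword prefix another?):
  E='0' vs F='01': prefix -- VIOLATION

NO -- this is NOT a valid prefix code. E (0) is a prefix of F (01).


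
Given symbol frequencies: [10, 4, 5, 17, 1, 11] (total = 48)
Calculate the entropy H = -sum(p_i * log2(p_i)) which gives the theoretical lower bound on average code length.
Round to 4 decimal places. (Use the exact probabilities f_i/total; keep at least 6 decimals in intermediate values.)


Per-symbol terms -p_i * log2(p_i) with p_i = f_i/48:
  p = 10/48 = 0.208333: log2(p) = -2.263034, -p*log2(p) = 0.471466
  p = 4/48 = 0.083333: log2(p) = -3.584963, -p*log2(p) = 0.298747
  p = 5/48 = 0.104167: log2(p) = -3.263034, -p*log2(p) = 0.339899
  p = 17/48 = 0.354167: log2(p) = -1.497500, -p*log2(p) = 0.530364
  p = 1/48 = 0.020833: log2(p) = -5.584963, -p*log2(p) = 0.116353
  p = 11/48 = 0.229167: log2(p) = -2.125531, -p*log2(p) = 0.487101
H = 0.471466 + 0.298747 + 0.339899 + 0.530364 + 0.116353 + 0.487101 = 2.243930

H = 2.2439 bits/symbol


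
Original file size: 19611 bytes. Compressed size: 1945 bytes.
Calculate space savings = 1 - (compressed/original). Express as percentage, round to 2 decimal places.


ratio = compressed/original = 1945/19611 = 0.099179
savings = 1 - ratio = 1 - 0.099179 = 0.900821
as a percentage: 0.900821 * 100 = 90.08%

Space savings = 1 - 1945/19611 = 90.08%


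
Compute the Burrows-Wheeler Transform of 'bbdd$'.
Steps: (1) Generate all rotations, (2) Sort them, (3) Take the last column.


Rotations (sorted):
  0: $bbdd -> last char: d
  1: bbdd$ -> last char: $
  2: bdd$b -> last char: b
  3: d$bbd -> last char: d
  4: dd$bb -> last char: b


BWT = d$bdb


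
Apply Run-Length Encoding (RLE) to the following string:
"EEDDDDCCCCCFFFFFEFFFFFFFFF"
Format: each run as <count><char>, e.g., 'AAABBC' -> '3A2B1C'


Scanning runs left to right:
  i=0: run of 'E' x 2 -> '2E'
  i=2: run of 'D' x 4 -> '4D'
  i=6: run of 'C' x 5 -> '5C'
  i=11: run of 'F' x 5 -> '5F'
  i=16: run of 'E' x 1 -> '1E'
  i=17: run of 'F' x 9 -> '9F'

RLE = 2E4D5C5F1E9F


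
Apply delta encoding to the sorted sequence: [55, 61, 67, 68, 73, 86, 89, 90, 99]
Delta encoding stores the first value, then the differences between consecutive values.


First value: 55
Deltas:
  61 - 55 = 6
  67 - 61 = 6
  68 - 67 = 1
  73 - 68 = 5
  86 - 73 = 13
  89 - 86 = 3
  90 - 89 = 1
  99 - 90 = 9


Delta encoded: [55, 6, 6, 1, 5, 13, 3, 1, 9]


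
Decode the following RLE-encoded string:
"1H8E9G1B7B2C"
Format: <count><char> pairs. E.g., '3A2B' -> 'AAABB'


Expanding each <count><char> pair:
  1H -> 'H'
  8E -> 'EEEEEEEE'
  9G -> 'GGGGGGGGG'
  1B -> 'B'
  7B -> 'BBBBBBB'
  2C -> 'CC'

Decoded = HEEEEEEEEGGGGGGGGGBBBBBBBBCC


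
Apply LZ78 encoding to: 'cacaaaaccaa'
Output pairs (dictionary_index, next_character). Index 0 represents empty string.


LZ78 encoding steps:
Dictionary: {0: ''}
Step 1: w='' (idx 0), next='c' -> output (0, 'c'), add 'c' as idx 1
Step 2: w='' (idx 0), next='a' -> output (0, 'a'), add 'a' as idx 2
Step 3: w='c' (idx 1), next='a' -> output (1, 'a'), add 'ca' as idx 3
Step 4: w='a' (idx 2), next='a' -> output (2, 'a'), add 'aa' as idx 4
Step 5: w='a' (idx 2), next='c' -> output (2, 'c'), add 'ac' as idx 5
Step 6: w='ca' (idx 3), next='a' -> output (3, 'a'), add 'caa' as idx 6


Encoded: [(0, 'c'), (0, 'a'), (1, 'a'), (2, 'a'), (2, 'c'), (3, 'a')]


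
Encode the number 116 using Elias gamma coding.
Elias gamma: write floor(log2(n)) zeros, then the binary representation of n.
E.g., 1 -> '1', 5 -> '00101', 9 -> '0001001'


num_bits = floor(log2(116)) + 1 = 7
leading_zeros = num_bits - 1 = 6
binary(116) = 1110100

Elias gamma(116) = '000000' + '1110100' = 0000001110100 (13 bits)


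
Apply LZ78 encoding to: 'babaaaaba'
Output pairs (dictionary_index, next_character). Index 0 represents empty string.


LZ78 encoding steps:
Dictionary: {0: ''}
Step 1: w='' (idx 0), next='b' -> output (0, 'b'), add 'b' as idx 1
Step 2: w='' (idx 0), next='a' -> output (0, 'a'), add 'a' as idx 2
Step 3: w='b' (idx 1), next='a' -> output (1, 'a'), add 'ba' as idx 3
Step 4: w='a' (idx 2), next='a' -> output (2, 'a'), add 'aa' as idx 4
Step 5: w='a' (idx 2), next='b' -> output (2, 'b'), add 'ab' as idx 5
Step 6: w='a' (idx 2), end of input -> output (2, '')


Encoded: [(0, 'b'), (0, 'a'), (1, 'a'), (2, 'a'), (2, 'b'), (2, '')]


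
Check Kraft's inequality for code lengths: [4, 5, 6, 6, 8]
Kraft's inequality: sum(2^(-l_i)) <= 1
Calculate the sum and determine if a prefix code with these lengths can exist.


Sum = 2^(-4) + 2^(-5) + 2^(-6) + 2^(-6) + 2^(-8)
    = 0.0625 + 0.03125 + 0.015625 + 0.015625 + 0.00390625
    = 33/256 = 0.12890625
Since 0.12890625 <= 1, Kraft's inequality IS satisfied.
A prefix code with these lengths CAN exist.

Kraft sum = 0.12890625. Satisfied.


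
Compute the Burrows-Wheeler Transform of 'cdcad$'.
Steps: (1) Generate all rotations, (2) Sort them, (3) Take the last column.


Rotations (sorted):
  0: $cdcad -> last char: d
  1: ad$cdc -> last char: c
  2: cad$cd -> last char: d
  3: cdcad$ -> last char: $
  4: d$cdca -> last char: a
  5: dcad$c -> last char: c


BWT = dcd$ac


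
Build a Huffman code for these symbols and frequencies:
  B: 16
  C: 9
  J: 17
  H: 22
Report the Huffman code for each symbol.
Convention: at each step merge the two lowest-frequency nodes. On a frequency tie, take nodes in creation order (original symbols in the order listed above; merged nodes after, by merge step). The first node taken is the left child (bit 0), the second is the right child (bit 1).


Huffman tree construction:
Step 1: Merge C(9) + B(16) = 25
Step 2: Merge J(17) + H(22) = 39
Step 3: Merge (C+B)(25) + (J+H)(39) = 64
Read each symbol's code off the tree from the root (left child = 0, right child = 1).

Codes:
  B: 01 (length 2)
  C: 00 (length 2)
  J: 10 (length 2)
  H: 11 (length 2)
Average code length: 128/64 = 2.0000 bits/symbol


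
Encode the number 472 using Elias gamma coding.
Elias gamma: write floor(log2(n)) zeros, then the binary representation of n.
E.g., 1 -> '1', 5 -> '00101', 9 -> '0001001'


num_bits = floor(log2(472)) + 1 = 9
leading_zeros = num_bits - 1 = 8
binary(472) = 111011000

Elias gamma(472) = '00000000' + '111011000' = 00000000111011000 (17 bits)


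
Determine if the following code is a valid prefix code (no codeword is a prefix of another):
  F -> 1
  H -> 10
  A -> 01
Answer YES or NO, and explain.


Checking each pair (does one codeword prefix another?):
  F='1' vs H='10': prefix -- VIOLATION

NO -- this is NOT a valid prefix code. F (1) is a prefix of H (10).


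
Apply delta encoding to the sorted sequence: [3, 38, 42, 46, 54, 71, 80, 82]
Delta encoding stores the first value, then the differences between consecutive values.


First value: 3
Deltas:
  38 - 3 = 35
  42 - 38 = 4
  46 - 42 = 4
  54 - 46 = 8
  71 - 54 = 17
  80 - 71 = 9
  82 - 80 = 2


Delta encoded: [3, 35, 4, 4, 8, 17, 9, 2]


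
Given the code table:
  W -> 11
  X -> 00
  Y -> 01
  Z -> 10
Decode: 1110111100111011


Decoding:
11 -> W
10 -> Z
11 -> W
11 -> W
00 -> X
11 -> W
10 -> Z
11 -> W


Result: WZWWXWZW


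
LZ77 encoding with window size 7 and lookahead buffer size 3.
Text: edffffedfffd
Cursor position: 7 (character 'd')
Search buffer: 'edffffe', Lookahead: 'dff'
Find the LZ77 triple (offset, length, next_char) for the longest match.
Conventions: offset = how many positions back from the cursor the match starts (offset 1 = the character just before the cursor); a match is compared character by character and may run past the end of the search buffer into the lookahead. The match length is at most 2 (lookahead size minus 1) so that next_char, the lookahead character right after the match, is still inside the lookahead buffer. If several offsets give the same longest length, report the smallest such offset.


Try each offset into the search buffer:
  offset=1 (pos 6, char 'e'): match length 0
  offset=2 (pos 5, char 'f'): match length 0
  offset=3 (pos 4, char 'f'): match length 0
  offset=4 (pos 3, char 'f'): match length 0
  offset=5 (pos 2, char 'f'): match length 0
  offset=6 (pos 1, char 'd'): match length 2
  offset=7 (pos 0, char 'e'): match length 0
Longest match has length 2 at offset 6.
next_char = character at position 7 + 2 = 9 -> 'f'

Best match: offset=6, length=2 (matching 'df' starting at position 1)
LZ77 triple: (6, 2, 'f')


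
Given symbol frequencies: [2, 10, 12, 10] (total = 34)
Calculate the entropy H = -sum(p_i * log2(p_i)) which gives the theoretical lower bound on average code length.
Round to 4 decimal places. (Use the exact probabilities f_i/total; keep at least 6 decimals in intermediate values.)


Per-symbol terms -p_i * log2(p_i) with p_i = f_i/34:
  p = 2/34 = 0.058824: log2(p) = -4.087463, -p*log2(p) = 0.240439
  p = 10/34 = 0.294118: log2(p) = -1.765535, -p*log2(p) = 0.519275
  p = 12/34 = 0.352941: log2(p) = -1.502500, -p*log2(p) = 0.530294
  p = 10/34 = 0.294118: log2(p) = -1.765535, -p*log2(p) = 0.519275
H = 0.240439 + 0.519275 + 0.530294 + 0.519275 = 1.809283

H = 1.8093 bits/symbol


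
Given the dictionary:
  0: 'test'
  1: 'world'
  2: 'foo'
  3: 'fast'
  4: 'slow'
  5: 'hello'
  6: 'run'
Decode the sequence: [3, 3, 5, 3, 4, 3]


Look up each index in the dictionary:
  3 -> 'fast'
  3 -> 'fast'
  5 -> 'hello'
  3 -> 'fast'
  4 -> 'slow'
  3 -> 'fast'

Decoded: "fast fast hello fast slow fast"


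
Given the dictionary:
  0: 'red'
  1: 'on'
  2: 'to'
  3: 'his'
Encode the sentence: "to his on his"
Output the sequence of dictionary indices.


Look up each word in the dictionary:
  'to' -> 2
  'his' -> 3
  'on' -> 1
  'his' -> 3

Encoded: [2, 3, 1, 3]


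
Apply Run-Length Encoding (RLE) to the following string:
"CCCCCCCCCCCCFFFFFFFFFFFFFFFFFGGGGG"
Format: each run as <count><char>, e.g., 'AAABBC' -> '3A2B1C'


Scanning runs left to right:
  i=0: run of 'C' x 12 -> '12C'
  i=12: run of 'F' x 17 -> '17F'
  i=29: run of 'G' x 5 -> '5G'

RLE = 12C17F5G


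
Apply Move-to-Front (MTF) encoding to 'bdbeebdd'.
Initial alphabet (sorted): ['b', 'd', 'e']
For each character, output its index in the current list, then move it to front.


MTF encoding:
'b': index 0 in ['b', 'd', 'e'] -> ['b', 'd', 'e']
'd': index 1 in ['b', 'd', 'e'] -> ['d', 'b', 'e']
'b': index 1 in ['d', 'b', 'e'] -> ['b', 'd', 'e']
'e': index 2 in ['b', 'd', 'e'] -> ['e', 'b', 'd']
'e': index 0 in ['e', 'b', 'd'] -> ['e', 'b', 'd']
'b': index 1 in ['e', 'b', 'd'] -> ['b', 'e', 'd']
'd': index 2 in ['b', 'e', 'd'] -> ['d', 'b', 'e']
'd': index 0 in ['d', 'b', 'e'] -> ['d', 'b', 'e']


Output: [0, 1, 1, 2, 0, 1, 2, 0]


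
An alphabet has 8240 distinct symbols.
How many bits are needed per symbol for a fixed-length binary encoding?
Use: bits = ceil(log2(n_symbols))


log2(8240) = 13.0084
Bracket: 2^13 = 8192 < 8240 <= 2^14 = 16384
So ceil(log2(8240)) = 14

bits = ceil(log2(8240)) = ceil(13.0084) = 14 bits


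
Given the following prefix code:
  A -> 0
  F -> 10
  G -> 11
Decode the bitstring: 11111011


Decoding step by step:
Bits 11 -> G
Bits 11 -> G
Bits 10 -> F
Bits 11 -> G


Decoded message: GGFG


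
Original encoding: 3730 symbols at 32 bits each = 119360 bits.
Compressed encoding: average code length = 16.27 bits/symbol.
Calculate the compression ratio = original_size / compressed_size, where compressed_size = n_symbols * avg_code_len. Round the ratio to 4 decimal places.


original_size = n_symbols * orig_bits = 3730 * 32 = 119360 bits
compressed_size = n_symbols * avg_code_len = 3730 * 16.27 = 60687.1 bits
ratio = original_size / compressed_size = 119360 / 60687.1 = 1.9668

Compression ratio = 1.9668


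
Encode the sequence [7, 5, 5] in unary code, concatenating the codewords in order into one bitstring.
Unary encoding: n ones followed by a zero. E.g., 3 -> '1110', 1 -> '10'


Encode each number as n ones followed by a terminating 0:
  7 -> 11111110 (8 bits)
  5 -> 111110 (6 bits)
  5 -> 111110 (6 bits)
Total length = 8 + 6 + 6 = 20 bits.

Unary([7, 5, 5]) = 11111110111110111110 (20 bits)


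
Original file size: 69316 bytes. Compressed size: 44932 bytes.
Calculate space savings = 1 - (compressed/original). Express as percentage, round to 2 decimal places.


ratio = compressed/original = 44932/69316 = 0.64822
savings = 1 - ratio = 1 - 0.64822 = 0.35178
as a percentage: 0.35178 * 100 = 35.18%

Space savings = 1 - 44932/69316 = 35.18%


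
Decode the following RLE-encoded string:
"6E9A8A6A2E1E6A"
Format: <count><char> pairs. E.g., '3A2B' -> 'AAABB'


Expanding each <count><char> pair:
  6E -> 'EEEEEE'
  9A -> 'AAAAAAAAA'
  8A -> 'AAAAAAAA'
  6A -> 'AAAAAA'
  2E -> 'EE'
  1E -> 'E'
  6A -> 'AAAAAA'

Decoded = EEEEEEAAAAAAAAAAAAAAAAAAAAAAAEEEAAAAAA


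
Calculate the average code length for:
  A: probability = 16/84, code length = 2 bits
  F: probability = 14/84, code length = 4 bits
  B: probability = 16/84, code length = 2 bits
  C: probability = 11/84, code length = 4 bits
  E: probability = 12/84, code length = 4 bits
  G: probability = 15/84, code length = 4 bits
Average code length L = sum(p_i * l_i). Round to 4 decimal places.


Weighted contributions p_i * l_i:
  A: (16/84) * 2 = 32/84
  F: (14/84) * 4 = 56/84
  B: (16/84) * 2 = 32/84
  C: (11/84) * 4 = 44/84
  E: (12/84) * 4 = 48/84
  G: (15/84) * 4 = 60/84
Sum = (32 + 56 + 32 + 44 + 48 + 60)/84 = 272/84

L = 272/84 = 3.2381 bits/symbol


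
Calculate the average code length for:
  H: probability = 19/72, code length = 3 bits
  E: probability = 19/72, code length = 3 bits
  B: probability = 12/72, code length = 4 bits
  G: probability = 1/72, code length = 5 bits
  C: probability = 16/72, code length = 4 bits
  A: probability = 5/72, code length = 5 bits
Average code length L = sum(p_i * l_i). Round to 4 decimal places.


Weighted contributions p_i * l_i:
  H: (19/72) * 3 = 57/72
  E: (19/72) * 3 = 57/72
  B: (12/72) * 4 = 48/72
  G: (1/72) * 5 = 5/72
  C: (16/72) * 4 = 64/72
  A: (5/72) * 5 = 25/72
Sum = (57 + 57 + 48 + 5 + 64 + 25)/72 = 256/72

L = 256/72 = 3.5556 bits/symbol


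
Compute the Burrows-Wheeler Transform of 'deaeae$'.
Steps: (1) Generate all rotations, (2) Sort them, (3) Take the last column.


Rotations (sorted):
  0: $deaeae -> last char: e
  1: ae$deae -> last char: e
  2: aeae$de -> last char: e
  3: deaeae$ -> last char: $
  4: e$deaea -> last char: a
  5: eae$dea -> last char: a
  6: eaeae$d -> last char: d


BWT = eee$aad


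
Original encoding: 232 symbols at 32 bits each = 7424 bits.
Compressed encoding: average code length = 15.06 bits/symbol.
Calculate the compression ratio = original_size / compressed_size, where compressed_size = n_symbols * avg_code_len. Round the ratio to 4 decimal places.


original_size = n_symbols * orig_bits = 232 * 32 = 7424 bits
compressed_size = n_symbols * avg_code_len = 232 * 15.06 = 3493.92 bits
ratio = original_size / compressed_size = 7424 / 3493.92 = 2.1248

Compression ratio = 2.1248
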